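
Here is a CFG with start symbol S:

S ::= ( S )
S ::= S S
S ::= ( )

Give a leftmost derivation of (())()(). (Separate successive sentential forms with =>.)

S => SS => (S)S => (())S => (())SS => (())()S => (())()()

S => SS   [S ::= S S]
SS => (S)S   [S ::= ( S )]
(S)S => (())S   [S ::= ( )]
(())S => (())SS   [S ::= S S]
(())SS => (())()S   [S ::= ( )]
(())()S => (())()()   [S ::= ( )]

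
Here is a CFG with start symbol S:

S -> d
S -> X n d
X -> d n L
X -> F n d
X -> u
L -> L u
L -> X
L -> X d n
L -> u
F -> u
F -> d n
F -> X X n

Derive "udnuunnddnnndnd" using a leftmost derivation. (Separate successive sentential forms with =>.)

S => Xnd   [S -> X n d]
Xnd => Fndnd   [X -> F n d]
Fndnd => XXnndnd   [F -> X X n]
XXnndnd => uXnndnd   [X -> u]
uXnndnd => udnLnndnd   [X -> d n L]
udnLnndnd => udnXdnnndnd   [L -> X d n]
udnXdnnndnd => udnFnddnnndnd   [X -> F n d]
udnFnddnnndnd => udnXXnnddnnndnd   [F -> X X n]
udnXXnnddnnndnd => udnuXnnddnnndnd   [X -> u]
udnuXnnddnnndnd => udnuunnddnnndnd   [X -> u]

S=>Xnd=>Fndnd=>XXnndnd=>uXnndnd=>udnLnndnd=>udnXdnnndnd=>udnFnddnnndnd=>udnXXnnddnnndnd=>udnuXnnddnnndnd=>udnuunnddnnndnd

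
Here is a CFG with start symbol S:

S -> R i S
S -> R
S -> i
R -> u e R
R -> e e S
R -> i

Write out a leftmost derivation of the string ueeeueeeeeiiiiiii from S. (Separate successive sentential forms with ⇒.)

S⇒RiS⇒ueRiS⇒ueeeSiS⇒ueeeRiSiS⇒ueeeueRiSiS⇒ueeeueeeSiSiS⇒ueeeueeeRiSiSiS⇒ueeeueeeeeSiSiSiS⇒ueeeueeeeeiiSiSiS⇒ueeeueeeeeiiiiSiS⇒ueeeueeeeeiiiiiiS⇒ueeeueeeeeiiiiiii

S ⇒ RiS   [S -> R i S]
RiS ⇒ ueRiS   [R -> u e R]
ueRiS ⇒ ueeeSiS   [R -> e e S]
ueeeSiS ⇒ ueeeRiSiS   [S -> R i S]
ueeeRiSiS ⇒ ueeeueRiSiS   [R -> u e R]
ueeeueRiSiS ⇒ ueeeueeeSiSiS   [R -> e e S]
ueeeueeeSiSiS ⇒ ueeeueeeRiSiSiS   [S -> R i S]
ueeeueeeRiSiSiS ⇒ ueeeueeeeeSiSiSiS   [R -> e e S]
ueeeueeeeeSiSiSiS ⇒ ueeeueeeeeiiSiSiS   [S -> i]
ueeeueeeeeiiSiSiS ⇒ ueeeueeeeeiiiiSiS   [S -> i]
ueeeueeeeeiiiiSiS ⇒ ueeeueeeeeiiiiiiS   [S -> i]
ueeeueeeeeiiiiiiS ⇒ ueeeueeeeeiiiiiii   [S -> i]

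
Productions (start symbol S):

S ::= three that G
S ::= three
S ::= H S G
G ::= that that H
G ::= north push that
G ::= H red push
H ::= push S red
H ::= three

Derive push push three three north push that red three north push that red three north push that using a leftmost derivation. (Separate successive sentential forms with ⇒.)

S ⇒ H S G   [S ::= H S G]
H S G ⇒ push S red S G   [H ::= push S red]
push S red S G ⇒ push H S G red S G   [S ::= H S G]
push H S G red S G ⇒ push push S red S G red S G   [H ::= push S red]
push push S red S G red S G ⇒ push push H S G red S G red S G   [S ::= H S G]
push push H S G red S G red S G ⇒ push push three S G red S G red S G   [H ::= three]
push push three S G red S G red S G ⇒ push push three three G red S G red S G   [S ::= three]
push push three three G red S G red S G ⇒ push push three three north push that red S G red S G   [G ::= north push that]
push push three three north push that red S G red S G ⇒ push push three three north push that red three G red S G   [S ::= three]
push push three three north push that red three G red S G ⇒ push push three three north push that red three north push that red S G   [G ::= north push that]
push push three three north push that red three north push that red S G ⇒ push push three three north push that red three north push that red three G   [S ::= three]
push push three three north push that red three north push that red three G ⇒ push push three three north push that red three north push that red three north push that   [G ::= north push that]

S ⇒ H S G ⇒ push S red S G ⇒ push H S G red S G ⇒ push push S red S G red S G ⇒ push push H S G red S G red S G ⇒ push push three S G red S G red S G ⇒ push push three three G red S G red S G ⇒ push push three three north push that red S G red S G ⇒ push push three three north push that red three G red S G ⇒ push push three three north push that red three north push that red S G ⇒ push push three three north push that red three north push that red three G ⇒ push push three three north push that red three north push that red three north push that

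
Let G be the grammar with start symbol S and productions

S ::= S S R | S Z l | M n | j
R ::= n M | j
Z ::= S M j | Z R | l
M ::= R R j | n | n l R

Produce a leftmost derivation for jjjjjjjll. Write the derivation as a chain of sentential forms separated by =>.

S => SZl => SSRZl => SSRSRZl => SSRSRSRZl => jSRSRSRZl => jjRSRSRZl => jjjSRSRZl => jjjjRSRZl => jjjjjSRZl => jjjjjjRZl => jjjjjjjZl => jjjjjjjll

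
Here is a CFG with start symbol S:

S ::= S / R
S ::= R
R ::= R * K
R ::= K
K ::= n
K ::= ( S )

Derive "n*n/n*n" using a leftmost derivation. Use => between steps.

S => S/R   [S ::= S / R]
S/R => R/R   [S ::= R]
R/R => R*K/R   [R ::= R * K]
R*K/R => K*K/R   [R ::= K]
K*K/R => n*K/R   [K ::= n]
n*K/R => n*n/R   [K ::= n]
n*n/R => n*n/R*K   [R ::= R * K]
n*n/R*K => n*n/K*K   [R ::= K]
n*n/K*K => n*n/n*K   [K ::= n]
n*n/n*K => n*n/n*n   [K ::= n]

S => S/R => R/R => R*K/R => K*K/R => n*K/R => n*n/R => n*n/R*K => n*n/K*K => n*n/n*K => n*n/n*n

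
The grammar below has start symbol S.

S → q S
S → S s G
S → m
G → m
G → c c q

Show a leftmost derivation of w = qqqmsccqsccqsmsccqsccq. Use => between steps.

S => SsG => qSsG => qSsGsG => qqSsGsG => qqSsGsGsG => qqSsGsGsGsG => qqSsGsGsGsGsG => qqqSsGsGsGsGsG => qqqmsGsGsGsGsG => qqqmsccqsGsGsGsG => qqqmsccqsccqsGsGsG => qqqmsccqsccqsmsGsG => qqqmsccqsccqsmsccqsG => qqqmsccqsccqsmsccqsccq

S => SsG   [S → S s G]
SsG => qSsG   [S → q S]
qSsG => qSsGsG   [S → S s G]
qSsGsG => qqSsGsG   [S → q S]
qqSsGsG => qqSsGsGsG   [S → S s G]
qqSsGsGsG => qqSsGsGsGsG   [S → S s G]
qqSsGsGsGsG => qqSsGsGsGsGsG   [S → S s G]
qqSsGsGsGsGsG => qqqSsGsGsGsGsG   [S → q S]
qqqSsGsGsGsGsG => qqqmsGsGsGsGsG   [S → m]
qqqmsGsGsGsGsG => qqqmsccqsGsGsGsG   [G → c c q]
qqqmsccqsGsGsGsG => qqqmsccqsccqsGsGsG   [G → c c q]
qqqmsccqsccqsGsGsG => qqqmsccqsccqsmsGsG   [G → m]
qqqmsccqsccqsmsGsG => qqqmsccqsccqsmsccqsG   [G → c c q]
qqqmsccqsccqsmsccqsG => qqqmsccqsccqsmsccqsccq   [G → c c q]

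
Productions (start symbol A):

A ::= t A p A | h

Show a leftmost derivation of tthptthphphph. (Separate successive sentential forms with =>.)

A => tApA => ttApApA => tthpApA => tthptApApA => tthpttApApApA => tthptthpApApA => tthptthphpApA => tthptthphphpA => tthptthphphph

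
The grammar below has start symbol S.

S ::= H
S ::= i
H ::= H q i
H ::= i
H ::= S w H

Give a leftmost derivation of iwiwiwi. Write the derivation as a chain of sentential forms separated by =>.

S => H   [S ::= H]
H => SwH   [H ::= S w H]
SwH => iwH   [S ::= i]
iwH => iwSwH   [H ::= S w H]
iwSwH => iwHwH   [S ::= H]
iwHwH => iwSwHwH   [H ::= S w H]
iwSwHwH => iwiwHwH   [S ::= i]
iwiwHwH => iwiwiwH   [H ::= i]
iwiwiwH => iwiwiwi   [H ::= i]

S => H => SwH => iwH => iwSwH => iwHwH => iwSwHwH => iwiwHwH => iwiwiwH => iwiwiwi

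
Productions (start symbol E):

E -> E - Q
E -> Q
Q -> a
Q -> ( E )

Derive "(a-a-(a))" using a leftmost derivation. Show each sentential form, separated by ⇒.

E ⇒ Q ⇒ (E) ⇒ (E-Q) ⇒ (E-Q-Q) ⇒ (Q-Q-Q) ⇒ (a-Q-Q) ⇒ (a-a-Q) ⇒ (a-a-(E)) ⇒ (a-a-(Q)) ⇒ (a-a-(a))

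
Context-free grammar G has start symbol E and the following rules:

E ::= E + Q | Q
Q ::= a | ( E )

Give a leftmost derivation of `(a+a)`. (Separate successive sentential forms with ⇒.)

E⇒Q⇒(E)⇒(E+Q)⇒(Q+Q)⇒(a+Q)⇒(a+a)

E ⇒ Q   [E ::= Q]
Q ⇒ (E)   [Q ::= ( E )]
(E) ⇒ (E+Q)   [E ::= E + Q]
(E+Q) ⇒ (Q+Q)   [E ::= Q]
(Q+Q) ⇒ (a+Q)   [Q ::= a]
(a+Q) ⇒ (a+a)   [Q ::= a]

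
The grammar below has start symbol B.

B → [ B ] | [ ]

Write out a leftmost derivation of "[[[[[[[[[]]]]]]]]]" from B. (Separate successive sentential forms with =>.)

B => [B]   [B → [ B ]]
[B] => [[B]]   [B → [ B ]]
[[B]] => [[[B]]]   [B → [ B ]]
[[[B]]] => [[[[B]]]]   [B → [ B ]]
[[[[B]]]] => [[[[[B]]]]]   [B → [ B ]]
[[[[[B]]]]] => [[[[[[B]]]]]]   [B → [ B ]]
[[[[[[B]]]]]] => [[[[[[[B]]]]]]]   [B → [ B ]]
[[[[[[[B]]]]]]] => [[[[[[[[B]]]]]]]]   [B → [ B ]]
[[[[[[[[B]]]]]]]] => [[[[[[[[[]]]]]]]]]   [B → [ ]]

B=>[B]=>[[B]]=>[[[B]]]=>[[[[B]]]]=>[[[[[B]]]]]=>[[[[[[B]]]]]]=>[[[[[[[B]]]]]]]=>[[[[[[[[B]]]]]]]]=>[[[[[[[[[]]]]]]]]]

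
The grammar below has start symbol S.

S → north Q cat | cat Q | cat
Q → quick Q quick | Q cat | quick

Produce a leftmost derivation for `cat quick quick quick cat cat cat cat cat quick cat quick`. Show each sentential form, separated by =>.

S => cat Q   [S → cat Q]
cat Q => cat quick Q quick   [Q → quick Q quick]
cat quick Q quick => cat quick Q cat quick   [Q → Q cat]
cat quick Q cat quick => cat quick quick Q quick cat quick   [Q → quick Q quick]
cat quick quick Q quick cat quick => cat quick quick Q cat quick cat quick   [Q → Q cat]
cat quick quick Q cat quick cat quick => cat quick quick Q cat cat quick cat quick   [Q → Q cat]
cat quick quick Q cat cat quick cat quick => cat quick quick Q cat cat cat quick cat quick   [Q → Q cat]
cat quick quick Q cat cat cat quick cat quick => cat quick quick Q cat cat cat cat quick cat quick   [Q → Q cat]
cat quick quick Q cat cat cat cat quick cat quick => cat quick quick Q cat cat cat cat cat quick cat quick   [Q → Q cat]
cat quick quick Q cat cat cat cat cat quick cat quick => cat quick quick quick cat cat cat cat cat quick cat quick   [Q → quick]

S => cat Q => cat quick Q quick => cat quick Q cat quick => cat quick quick Q quick cat quick => cat quick quick Q cat quick cat quick => cat quick quick Q cat cat quick cat quick => cat quick quick Q cat cat cat quick cat quick => cat quick quick Q cat cat cat cat quick cat quick => cat quick quick Q cat cat cat cat cat quick cat quick => cat quick quick quick cat cat cat cat cat quick cat quick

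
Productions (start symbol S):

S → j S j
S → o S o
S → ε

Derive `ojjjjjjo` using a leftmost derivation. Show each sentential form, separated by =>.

S => oSo => ojSjo => ojjSjjo => ojjjSjjjo => ojjjjjjo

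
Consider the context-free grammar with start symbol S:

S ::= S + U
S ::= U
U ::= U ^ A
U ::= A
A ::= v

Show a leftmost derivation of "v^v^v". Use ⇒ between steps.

S ⇒ U ⇒ U^A ⇒ U^A^A ⇒ A^A^A ⇒ v^A^A ⇒ v^v^A ⇒ v^v^v

S ⇒ U   [S ::= U]
U ⇒ U^A   [U ::= U ^ A]
U^A ⇒ U^A^A   [U ::= U ^ A]
U^A^A ⇒ A^A^A   [U ::= A]
A^A^A ⇒ v^A^A   [A ::= v]
v^A^A ⇒ v^v^A   [A ::= v]
v^v^A ⇒ v^v^v   [A ::= v]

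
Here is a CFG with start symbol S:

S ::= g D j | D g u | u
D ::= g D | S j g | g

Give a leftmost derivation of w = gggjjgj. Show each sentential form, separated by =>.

S => gDj   [S ::= g D j]
gDj => gSjgj   [D ::= S j g]
gSjgj => ggDjjgj   [S ::= g D j]
ggDjjgj => gggjjgj   [D ::= g]

S => gDj => gSjgj => ggDjjgj => gggjjgj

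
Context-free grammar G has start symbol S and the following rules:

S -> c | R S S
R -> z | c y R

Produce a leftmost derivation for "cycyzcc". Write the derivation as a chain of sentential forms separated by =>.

S=>RSS=>cyRSS=>cycyRSS=>cycyzSS=>cycyzcS=>cycyzcc

S => RSS   [S -> R S S]
RSS => cyRSS   [R -> c y R]
cyRSS => cycyRSS   [R -> c y R]
cycyRSS => cycyzSS   [R -> z]
cycyzSS => cycyzcS   [S -> c]
cycyzcS => cycyzcc   [S -> c]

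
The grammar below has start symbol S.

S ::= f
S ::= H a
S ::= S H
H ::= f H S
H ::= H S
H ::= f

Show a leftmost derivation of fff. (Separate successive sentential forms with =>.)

S => SH => fH => fHS => ffS => fff

S => SH   [S ::= S H]
SH => fH   [S ::= f]
fH => fHS   [H ::= H S]
fHS => ffS   [H ::= f]
ffS => fff   [S ::= f]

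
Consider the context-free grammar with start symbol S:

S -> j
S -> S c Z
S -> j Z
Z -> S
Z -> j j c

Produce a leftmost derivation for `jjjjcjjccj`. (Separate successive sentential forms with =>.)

S => jZ => jS => jScZ => jjZcZ => jjScZ => jjScZcZ => jjjZcZcZ => jjjScZcZ => jjjjcZcZ => jjjjcjjccZ => jjjjcjjccS => jjjjcjjccj

S => jZ   [S -> j Z]
jZ => jS   [Z -> S]
jS => jScZ   [S -> S c Z]
jScZ => jjZcZ   [S -> j Z]
jjZcZ => jjScZ   [Z -> S]
jjScZ => jjScZcZ   [S -> S c Z]
jjScZcZ => jjjZcZcZ   [S -> j Z]
jjjZcZcZ => jjjScZcZ   [Z -> S]
jjjScZcZ => jjjjcZcZ   [S -> j]
jjjjcZcZ => jjjjcjjccZ   [Z -> j j c]
jjjjcjjccZ => jjjjcjjccS   [Z -> S]
jjjjcjjccS => jjjjcjjccj   [S -> j]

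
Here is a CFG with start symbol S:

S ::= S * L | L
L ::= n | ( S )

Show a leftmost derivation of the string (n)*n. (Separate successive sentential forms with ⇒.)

S⇒S*L⇒L*L⇒(S)*L⇒(L)*L⇒(n)*L⇒(n)*n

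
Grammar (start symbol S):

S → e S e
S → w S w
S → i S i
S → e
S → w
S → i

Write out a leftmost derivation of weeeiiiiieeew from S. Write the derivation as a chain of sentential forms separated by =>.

S=>wSw=>weSew=>weeSeew=>weeeSeeew=>weeeiSieeew=>weeeiiSiieeew=>weeeiiiiieeew

S => wSw   [S → w S w]
wSw => weSew   [S → e S e]
weSew => weeSeew   [S → e S e]
weeSeew => weeeSeeew   [S → e S e]
weeeSeeew => weeeiSieeew   [S → i S i]
weeeiSieeew => weeeiiSiieeew   [S → i S i]
weeeiiSiieeew => weeeiiiiieeew   [S → i]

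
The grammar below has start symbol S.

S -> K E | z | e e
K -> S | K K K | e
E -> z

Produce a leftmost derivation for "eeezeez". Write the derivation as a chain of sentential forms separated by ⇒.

S ⇒ KE ⇒ KKKE ⇒ SKKE ⇒ KEKKE ⇒ KKKEKKE ⇒ eKKEKKE ⇒ eeKEKKE ⇒ eeeEKKE ⇒ eeezKKE ⇒ eeezeKE ⇒ eeezeeE ⇒ eeezeez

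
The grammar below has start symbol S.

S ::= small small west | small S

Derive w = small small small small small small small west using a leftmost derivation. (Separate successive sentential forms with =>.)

S => small S   [S ::= small S]
small S => small small S   [S ::= small S]
small small S => small small small S   [S ::= small S]
small small small S => small small small small S   [S ::= small S]
small small small small S => small small small small small S   [S ::= small S]
small small small small small S => small small small small small small small west   [S ::= small small west]

S => small S => small small S => small small small S => small small small small S => small small small small small S => small small small small small small small west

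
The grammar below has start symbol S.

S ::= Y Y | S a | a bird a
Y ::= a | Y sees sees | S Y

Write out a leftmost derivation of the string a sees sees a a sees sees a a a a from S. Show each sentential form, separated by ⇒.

S ⇒ S a   [S ::= S a]
S a ⇒ Y Y a   [S ::= Y Y]
Y Y a ⇒ S Y Y a   [Y ::= S Y]
S Y Y a ⇒ Y Y Y Y a   [S ::= Y Y]
Y Y Y Y a ⇒ Y sees sees Y Y Y a   [Y ::= Y sees sees]
Y sees sees Y Y Y a ⇒ S Y sees sees Y Y Y a   [Y ::= S Y]
S Y sees sees Y Y Y a ⇒ Y Y Y sees sees Y Y Y a   [S ::= Y Y]
Y Y Y sees sees Y Y Y a ⇒ Y sees sees Y Y sees sees Y Y Y a   [Y ::= Y sees sees]
Y sees sees Y Y sees sees Y Y Y a ⇒ a sees sees Y Y sees sees Y Y Y a   [Y ::= a]
a sees sees Y Y sees sees Y Y Y a ⇒ a sees sees a Y sees sees Y Y Y a   [Y ::= a]
a sees sees a Y sees sees Y Y Y a ⇒ a sees sees a a sees sees Y Y Y a   [Y ::= a]
a sees sees a a sees sees Y Y Y a ⇒ a sees sees a a sees sees a Y Y a   [Y ::= a]
a sees sees a a sees sees a Y Y a ⇒ a sees sees a a sees sees a a Y a   [Y ::= a]
a sees sees a a sees sees a a Y a ⇒ a sees sees a a sees sees a a a a   [Y ::= a]

S ⇒ S a ⇒ Y Y a ⇒ S Y Y a ⇒ Y Y Y Y a ⇒ Y sees sees Y Y Y a ⇒ S Y sees sees Y Y Y a ⇒ Y Y Y sees sees Y Y Y a ⇒ Y sees sees Y Y sees sees Y Y Y a ⇒ a sees sees Y Y sees sees Y Y Y a ⇒ a sees sees a Y sees sees Y Y Y a ⇒ a sees sees a a sees sees Y Y Y a ⇒ a sees sees a a sees sees a Y Y a ⇒ a sees sees a a sees sees a a Y a ⇒ a sees sees a a sees sees a a a a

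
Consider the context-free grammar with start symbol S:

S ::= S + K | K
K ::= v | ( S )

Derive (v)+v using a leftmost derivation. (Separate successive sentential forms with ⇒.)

S ⇒ S+K ⇒ K+K ⇒ (S)+K ⇒ (K)+K ⇒ (v)+K ⇒ (v)+v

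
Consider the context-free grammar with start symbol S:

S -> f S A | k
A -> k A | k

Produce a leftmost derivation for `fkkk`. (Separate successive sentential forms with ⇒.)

S ⇒ fSA   [S -> f S A]
fSA ⇒ fkA   [S -> k]
fkA ⇒ fkkA   [A -> k A]
fkkA ⇒ fkkk   [A -> k]

S ⇒ fSA ⇒ fkA ⇒ fkkA ⇒ fkkk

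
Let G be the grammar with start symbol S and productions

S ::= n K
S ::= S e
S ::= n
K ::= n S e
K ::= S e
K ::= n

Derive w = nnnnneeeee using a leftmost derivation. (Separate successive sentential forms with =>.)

S=>Se=>nKe=>nSee=>nnKee=>nnSeee=>nnSeeee=>nnnKeeee=>nnnnSeeeee=>nnnnneeeee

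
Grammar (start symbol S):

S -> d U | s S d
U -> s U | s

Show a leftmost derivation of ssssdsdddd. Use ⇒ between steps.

S ⇒ sSd   [S -> s S d]
sSd ⇒ ssSdd   [S -> s S d]
ssSdd ⇒ sssSddd   [S -> s S d]
sssSddd ⇒ ssssSdddd   [S -> s S d]
ssssSdddd ⇒ ssssdUdddd   [S -> d U]
ssssdUdddd ⇒ ssssdsdddd   [U -> s]

S ⇒ sSd ⇒ ssSdd ⇒ sssSddd ⇒ ssssSdddd ⇒ ssssdUdddd ⇒ ssssdsdddd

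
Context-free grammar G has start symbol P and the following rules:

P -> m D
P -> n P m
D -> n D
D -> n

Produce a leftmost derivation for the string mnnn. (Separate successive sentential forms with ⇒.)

P ⇒ mD ⇒ mnD ⇒ mnnD ⇒ mnnn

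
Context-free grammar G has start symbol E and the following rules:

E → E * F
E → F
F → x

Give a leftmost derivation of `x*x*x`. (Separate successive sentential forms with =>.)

E => E*F   [E → E * F]
E*F => E*F*F   [E → E * F]
E*F*F => F*F*F   [E → F]
F*F*F => x*F*F   [F → x]
x*F*F => x*x*F   [F → x]
x*x*F => x*x*x   [F → x]

E => E*F => E*F*F => F*F*F => x*F*F => x*x*F => x*x*x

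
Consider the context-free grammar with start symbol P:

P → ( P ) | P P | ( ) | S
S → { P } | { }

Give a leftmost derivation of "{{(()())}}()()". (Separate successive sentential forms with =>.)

P => PP => PPP => SPP => {P}PP => {S}PP => {{P}}PP => {{(P)}}PP => {{(PP)}}PP => {{(()P)}}PP => {{(()())}}PP => {{(()())}}()P => {{(()())}}()()

P => PP   [P → P P]
PP => PPP   [P → P P]
PPP => SPP   [P → S]
SPP => {P}PP   [S → { P }]
{P}PP => {S}PP   [P → S]
{S}PP => {{P}}PP   [S → { P }]
{{P}}PP => {{(P)}}PP   [P → ( P )]
{{(P)}}PP => {{(PP)}}PP   [P → P P]
{{(PP)}}PP => {{(()P)}}PP   [P → ( )]
{{(()P)}}PP => {{(()())}}PP   [P → ( )]
{{(()())}}PP => {{(()())}}()P   [P → ( )]
{{(()())}}()P => {{(()())}}()()   [P → ( )]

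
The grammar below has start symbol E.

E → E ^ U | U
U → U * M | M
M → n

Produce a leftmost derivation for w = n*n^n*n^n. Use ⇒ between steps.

E ⇒ E^U   [E → E ^ U]
E^U ⇒ E^U^U   [E → E ^ U]
E^U^U ⇒ U^U^U   [E → U]
U^U^U ⇒ U*M^U^U   [U → U * M]
U*M^U^U ⇒ M*M^U^U   [U → M]
M*M^U^U ⇒ n*M^U^U   [M → n]
n*M^U^U ⇒ n*n^U^U   [M → n]
n*n^U^U ⇒ n*n^U*M^U   [U → U * M]
n*n^U*M^U ⇒ n*n^M*M^U   [U → M]
n*n^M*M^U ⇒ n*n^n*M^U   [M → n]
n*n^n*M^U ⇒ n*n^n*n^U   [M → n]
n*n^n*n^U ⇒ n*n^n*n^M   [U → M]
n*n^n*n^M ⇒ n*n^n*n^n   [M → n]

E⇒E^U⇒E^U^U⇒U^U^U⇒U*M^U^U⇒M*M^U^U⇒n*M^U^U⇒n*n^U^U⇒n*n^U*M^U⇒n*n^M*M^U⇒n*n^n*M^U⇒n*n^n*n^U⇒n*n^n*n^M⇒n*n^n*n^n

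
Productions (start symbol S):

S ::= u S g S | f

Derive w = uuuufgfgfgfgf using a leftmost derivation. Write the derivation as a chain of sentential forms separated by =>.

S=>uSgS=>uuSgSgS=>uuuSgSgSgS=>uuuuSgSgSgSgS=>uuuufgSgSgSgS=>uuuufgfgSgSgS=>uuuufgfgfgSgS=>uuuufgfgfgfgS=>uuuufgfgfgfgf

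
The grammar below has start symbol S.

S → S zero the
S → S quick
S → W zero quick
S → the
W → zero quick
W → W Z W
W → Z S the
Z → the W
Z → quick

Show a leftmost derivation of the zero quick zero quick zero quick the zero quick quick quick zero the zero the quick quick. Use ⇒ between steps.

S ⇒ S quick ⇒ S quick quick ⇒ S zero the quick quick ⇒ S zero the zero the quick quick ⇒ S quick zero the zero the quick quick ⇒ S quick quick zero the zero the quick quick ⇒ W zero quick quick quick zero the zero the quick quick ⇒ Z S the zero quick quick quick zero the zero the quick quick ⇒ the W S the zero quick quick quick zero the zero the quick quick ⇒ the zero quick S the zero quick quick quick zero the zero the quick quick ⇒ the zero quick W zero quick the zero quick quick quick zero the zero the quick quick ⇒ the zero quick zero quick zero quick the zero quick quick quick zero the zero the quick quick

S ⇒ S quick   [S → S quick]
S quick ⇒ S quick quick   [S → S quick]
S quick quick ⇒ S zero the quick quick   [S → S zero the]
S zero the quick quick ⇒ S zero the zero the quick quick   [S → S zero the]
S zero the zero the quick quick ⇒ S quick zero the zero the quick quick   [S → S quick]
S quick zero the zero the quick quick ⇒ S quick quick zero the zero the quick quick   [S → S quick]
S quick quick zero the zero the quick quick ⇒ W zero quick quick quick zero the zero the quick quick   [S → W zero quick]
W zero quick quick quick zero the zero the quick quick ⇒ Z S the zero quick quick quick zero the zero the quick quick   [W → Z S the]
Z S the zero quick quick quick zero the zero the quick quick ⇒ the W S the zero quick quick quick zero the zero the quick quick   [Z → the W]
the W S the zero quick quick quick zero the zero the quick quick ⇒ the zero quick S the zero quick quick quick zero the zero the quick quick   [W → zero quick]
the zero quick S the zero quick quick quick zero the zero the quick quick ⇒ the zero quick W zero quick the zero quick quick quick zero the zero the quick quick   [S → W zero quick]
the zero quick W zero quick the zero quick quick quick zero the zero the quick quick ⇒ the zero quick zero quick zero quick the zero quick quick quick zero the zero the quick quick   [W → zero quick]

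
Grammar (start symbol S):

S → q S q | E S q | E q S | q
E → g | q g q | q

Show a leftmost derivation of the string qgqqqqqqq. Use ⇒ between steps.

S ⇒ ESq ⇒ qgqSq ⇒ qgqEqSq ⇒ qgqqqSq ⇒ qgqqqqSqq ⇒ qgqqqqqqq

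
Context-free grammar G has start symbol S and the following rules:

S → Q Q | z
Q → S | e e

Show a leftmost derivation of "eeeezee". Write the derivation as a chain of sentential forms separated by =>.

S => QQ   [S → Q Q]
QQ => SQ   [Q → S]
SQ => QQQ   [S → Q Q]
QQQ => eeQQ   [Q → e e]
eeQQ => eeSQ   [Q → S]
eeSQ => eeQQQ   [S → Q Q]
eeQQQ => eeeeQQ   [Q → e e]
eeeeQQ => eeeeSQ   [Q → S]
eeeeSQ => eeeezQ   [S → z]
eeeezQ => eeeezee   [Q → e e]

S => QQ => SQ => QQQ => eeQQ => eeSQ => eeQQQ => eeeeQQ => eeeeSQ => eeeezQ => eeeezee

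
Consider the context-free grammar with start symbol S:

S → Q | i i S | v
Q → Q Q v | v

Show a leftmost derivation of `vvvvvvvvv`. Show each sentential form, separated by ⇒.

S ⇒ Q   [S → Q]
Q ⇒ QQv   [Q → Q Q v]
QQv ⇒ QQvQv   [Q → Q Q v]
QQvQv ⇒ QQvQvQv   [Q → Q Q v]
QQvQvQv ⇒ QQvQvQvQv   [Q → Q Q v]
QQvQvQvQv ⇒ vQvQvQvQv   [Q → v]
vQvQvQvQv ⇒ vvvQvQvQv   [Q → v]
vvvQvQvQv ⇒ vvvvvQvQv   [Q → v]
vvvvvQvQv ⇒ vvvvvvvQv   [Q → v]
vvvvvvvQv ⇒ vvvvvvvvv   [Q → v]

S⇒Q⇒QQv⇒QQvQv⇒QQvQvQv⇒QQvQvQvQv⇒vQvQvQvQv⇒vvvQvQvQv⇒vvvvvQvQv⇒vvvvvvvQv⇒vvvvvvvvv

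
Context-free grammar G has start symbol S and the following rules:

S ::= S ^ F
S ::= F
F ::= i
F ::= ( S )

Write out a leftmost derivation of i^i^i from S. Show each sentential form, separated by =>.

S=>S^F=>S^F^F=>F^F^F=>i^F^F=>i^i^F=>i^i^i

S => S^F   [S ::= S ^ F]
S^F => S^F^F   [S ::= S ^ F]
S^F^F => F^F^F   [S ::= F]
F^F^F => i^F^F   [F ::= i]
i^F^F => i^i^F   [F ::= i]
i^i^F => i^i^i   [F ::= i]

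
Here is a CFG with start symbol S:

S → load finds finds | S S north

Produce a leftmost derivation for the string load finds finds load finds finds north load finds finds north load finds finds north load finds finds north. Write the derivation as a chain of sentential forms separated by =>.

S => S S north => S S north S north => S S north S north S north => S S north S north S north S north => load finds finds S north S north S north S north => load finds finds load finds finds north S north S north S north => load finds finds load finds finds north load finds finds north S north S north => load finds finds load finds finds north load finds finds north load finds finds north S north => load finds finds load finds finds north load finds finds north load finds finds north load finds finds north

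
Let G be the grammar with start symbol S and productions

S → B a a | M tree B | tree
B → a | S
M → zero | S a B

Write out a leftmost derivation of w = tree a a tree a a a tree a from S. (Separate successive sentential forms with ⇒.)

S ⇒ M tree B ⇒ S a B tree B ⇒ M tree B a B tree B ⇒ S a B tree B a B tree B ⇒ tree a B tree B a B tree B ⇒ tree a a tree B a B tree B ⇒ tree a a tree a a B tree B ⇒ tree a a tree a a a tree B ⇒ tree a a tree a a a tree a

S ⇒ M tree B   [S → M tree B]
M tree B ⇒ S a B tree B   [M → S a B]
S a B tree B ⇒ M tree B a B tree B   [S → M tree B]
M tree B a B tree B ⇒ S a B tree B a B tree B   [M → S a B]
S a B tree B a B tree B ⇒ tree a B tree B a B tree B   [S → tree]
tree a B tree B a B tree B ⇒ tree a a tree B a B tree B   [B → a]
tree a a tree B a B tree B ⇒ tree a a tree a a B tree B   [B → a]
tree a a tree a a B tree B ⇒ tree a a tree a a a tree B   [B → a]
tree a a tree a a a tree B ⇒ tree a a tree a a a tree a   [B → a]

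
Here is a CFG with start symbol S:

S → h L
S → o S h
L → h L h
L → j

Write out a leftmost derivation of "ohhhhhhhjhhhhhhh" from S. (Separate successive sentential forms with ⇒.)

S ⇒ oSh ⇒ ohLh ⇒ ohhLhh ⇒ ohhhLhhh ⇒ ohhhhLhhhh ⇒ ohhhhhLhhhhh ⇒ ohhhhhhLhhhhhh ⇒ ohhhhhhhLhhhhhhh ⇒ ohhhhhhhjhhhhhhh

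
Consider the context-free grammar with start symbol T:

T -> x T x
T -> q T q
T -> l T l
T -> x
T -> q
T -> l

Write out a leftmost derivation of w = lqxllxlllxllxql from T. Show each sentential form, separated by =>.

T => lTl => lqTql => lqxTxql => lqxlTlxql => lqxllTllxql => lqxllxTxllxql => lqxllxlTlxllxql => lqxllxlllxllxql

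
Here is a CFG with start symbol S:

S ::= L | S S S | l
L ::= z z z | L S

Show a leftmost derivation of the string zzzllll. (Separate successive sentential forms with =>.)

S => L => LS => LSS => LSSS => LSSSS => zzzSSSS => zzzlSSS => zzzllSS => zzzlllS => zzzllll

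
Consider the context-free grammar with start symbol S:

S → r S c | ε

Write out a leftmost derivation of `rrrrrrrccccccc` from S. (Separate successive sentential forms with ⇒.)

S ⇒ rSc ⇒ rrScc ⇒ rrrSccc ⇒ rrrrScccc ⇒ rrrrrSccccc ⇒ rrrrrrScccccc ⇒ rrrrrrrSccccccc ⇒ rrrrrrrccccccc

S ⇒ rSc   [S → r S c]
rSc ⇒ rrScc   [S → r S c]
rrScc ⇒ rrrSccc   [S → r S c]
rrrSccc ⇒ rrrrScccc   [S → r S c]
rrrrScccc ⇒ rrrrrSccccc   [S → r S c]
rrrrrSccccc ⇒ rrrrrrScccccc   [S → r S c]
rrrrrrScccccc ⇒ rrrrrrrSccccccc   [S → r S c]
rrrrrrrSccccccc ⇒ rrrrrrrccccccc   [S → ε]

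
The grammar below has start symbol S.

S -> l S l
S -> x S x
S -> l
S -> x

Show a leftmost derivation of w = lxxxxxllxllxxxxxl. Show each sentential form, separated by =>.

S => lSl   [S -> l S l]
lSl => lxSxl   [S -> x S x]
lxSxl => lxxSxxl   [S -> x S x]
lxxSxxl => lxxxSxxxl   [S -> x S x]
lxxxSxxxl => lxxxxSxxxxl   [S -> x S x]
lxxxxSxxxxl => lxxxxxSxxxxxl   [S -> x S x]
lxxxxxSxxxxxl => lxxxxxlSlxxxxxl   [S -> l S l]
lxxxxxlSlxxxxxl => lxxxxxllSllxxxxxl   [S -> l S l]
lxxxxxllSllxxxxxl => lxxxxxllxllxxxxxl   [S -> x]

S=>lSl=>lxSxl=>lxxSxxl=>lxxxSxxxl=>lxxxxSxxxxl=>lxxxxxSxxxxxl=>lxxxxxlSlxxxxxl=>lxxxxxllSllxxxxxl=>lxxxxxllxllxxxxxl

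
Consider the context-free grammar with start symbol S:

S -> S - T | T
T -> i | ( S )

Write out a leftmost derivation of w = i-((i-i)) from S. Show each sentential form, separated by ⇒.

S ⇒ S-T ⇒ T-T ⇒ i-T ⇒ i-(S) ⇒ i-(T) ⇒ i-((S)) ⇒ i-((S-T)) ⇒ i-((T-T)) ⇒ i-((i-T)) ⇒ i-((i-i))

S ⇒ S-T   [S -> S - T]
S-T ⇒ T-T   [S -> T]
T-T ⇒ i-T   [T -> i]
i-T ⇒ i-(S)   [T -> ( S )]
i-(S) ⇒ i-(T)   [S -> T]
i-(T) ⇒ i-((S))   [T -> ( S )]
i-((S)) ⇒ i-((S-T))   [S -> S - T]
i-((S-T)) ⇒ i-((T-T))   [S -> T]
i-((T-T)) ⇒ i-((i-T))   [T -> i]
i-((i-T)) ⇒ i-((i-i))   [T -> i]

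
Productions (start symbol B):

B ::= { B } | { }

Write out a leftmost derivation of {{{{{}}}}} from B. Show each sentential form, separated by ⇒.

B ⇒ {B} ⇒ {{B}} ⇒ {{{B}}} ⇒ {{{{B}}}} ⇒ {{{{{}}}}}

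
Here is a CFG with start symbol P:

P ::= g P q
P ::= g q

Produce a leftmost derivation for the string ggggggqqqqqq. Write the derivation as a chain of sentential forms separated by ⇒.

P⇒gPq⇒ggPqq⇒gggPqqq⇒ggggPqqqq⇒gggggPqqqqq⇒ggggggqqqqqq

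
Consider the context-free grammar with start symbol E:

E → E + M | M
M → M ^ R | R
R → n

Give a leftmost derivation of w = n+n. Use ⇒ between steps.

E⇒E+M⇒M+M⇒R+M⇒n+M⇒n+R⇒n+n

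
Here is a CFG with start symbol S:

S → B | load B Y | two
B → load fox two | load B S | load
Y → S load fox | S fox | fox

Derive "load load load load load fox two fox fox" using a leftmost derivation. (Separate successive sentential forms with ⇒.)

S ⇒ load B Y   [S → load B Y]
load B Y ⇒ load load B S Y   [B → load B S]
load load B S Y ⇒ load load load S Y   [B → load]
load load load S Y ⇒ load load load load B Y Y   [S → load B Y]
load load load load B Y Y ⇒ load load load load load fox two Y Y   [B → load fox two]
load load load load load fox two Y Y ⇒ load load load load load fox two fox Y   [Y → fox]
load load load load load fox two fox Y ⇒ load load load load load fox two fox fox   [Y → fox]

S ⇒ load B Y ⇒ load load B S Y ⇒ load load load S Y ⇒ load load load load B Y Y ⇒ load load load load load fox two Y Y ⇒ load load load load load fox two fox Y ⇒ load load load load load fox two fox fox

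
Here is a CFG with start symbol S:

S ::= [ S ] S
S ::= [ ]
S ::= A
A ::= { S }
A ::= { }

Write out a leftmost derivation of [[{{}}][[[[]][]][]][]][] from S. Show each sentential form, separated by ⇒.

S⇒[S]S⇒[[S]S]S⇒[[A]S]S⇒[[{S}]S]S⇒[[{A}]S]S⇒[[{{}}]S]S⇒[[{{}}][S]S]S⇒[[{{}}][[S]S]S]S⇒[[{{}}][[[S]S]S]S]S⇒[[{{}}][[[[]]S]S]S]S⇒[[{{}}][[[[]][]]S]S]S⇒[[{{}}][[[[]][]][]]S]S⇒[[{{}}][[[[]][]][]][]]S⇒[[{{}}][[[[]][]][]][]][]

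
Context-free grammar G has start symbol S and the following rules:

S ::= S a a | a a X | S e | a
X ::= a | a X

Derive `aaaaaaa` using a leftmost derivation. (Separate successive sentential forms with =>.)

S => aaX   [S ::= a a X]
aaX => aaaX   [X ::= a X]
aaaX => aaaaX   [X ::= a X]
aaaaX => aaaaaX   [X ::= a X]
aaaaaX => aaaaaaX   [X ::= a X]
aaaaaaX => aaaaaaa   [X ::= a]

S=>aaX=>aaaX=>aaaaX=>aaaaaX=>aaaaaaX=>aaaaaaa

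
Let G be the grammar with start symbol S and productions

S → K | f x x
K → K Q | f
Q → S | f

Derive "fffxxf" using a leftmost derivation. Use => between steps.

S => K   [S → K]
K => KQ   [K → K Q]
KQ => fQ   [K → f]
fQ => fS   [Q → S]
fS => fK   [S → K]
fK => fKQ   [K → K Q]
fKQ => fKQQ   [K → K Q]
fKQQ => ffQQ   [K → f]
ffQQ => ffSQ   [Q → S]
ffSQ => fffxxQ   [S → f x x]
fffxxQ => fffxxf   [Q → f]

S=>K=>KQ=>fQ=>fS=>fK=>fKQ=>fKQQ=>ffQQ=>ffSQ=>fffxxQ=>fffxxf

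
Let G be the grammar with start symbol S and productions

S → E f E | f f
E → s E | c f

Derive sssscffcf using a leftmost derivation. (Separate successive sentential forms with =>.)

S => EfE => sEfE => ssEfE => sssEfE => ssssEfE => sssscffE => sssscffcf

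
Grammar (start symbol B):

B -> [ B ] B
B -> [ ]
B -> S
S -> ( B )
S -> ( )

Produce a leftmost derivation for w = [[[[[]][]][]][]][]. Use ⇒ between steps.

B ⇒ [B]B ⇒ [[B]B]B ⇒ [[[B]B]B]B ⇒ [[[[B]B]B]B]B ⇒ [[[[[]]B]B]B]B ⇒ [[[[[]][]]B]B]B ⇒ [[[[[]][]][]]B]B ⇒ [[[[[]][]][]][]]B ⇒ [[[[[]][]][]][]][]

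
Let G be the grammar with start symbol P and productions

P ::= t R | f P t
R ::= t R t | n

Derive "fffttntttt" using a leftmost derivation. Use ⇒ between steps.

P ⇒ fPt ⇒ ffPtt ⇒ fffPttt ⇒ ffftRttt ⇒ fffttRtttt ⇒ fffttntttt

P ⇒ fPt   [P ::= f P t]
fPt ⇒ ffPtt   [P ::= f P t]
ffPtt ⇒ fffPttt   [P ::= f P t]
fffPttt ⇒ ffftRttt   [P ::= t R]
ffftRttt ⇒ fffttRtttt   [R ::= t R t]
fffttRtttt ⇒ fffttntttt   [R ::= n]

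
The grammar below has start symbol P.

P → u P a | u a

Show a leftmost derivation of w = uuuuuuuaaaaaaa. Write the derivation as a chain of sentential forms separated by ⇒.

P ⇒ uPa   [P → u P a]
uPa ⇒ uuPaa   [P → u P a]
uuPaa ⇒ uuuPaaa   [P → u P a]
uuuPaaa ⇒ uuuuPaaaa   [P → u P a]
uuuuPaaaa ⇒ uuuuuPaaaaa   [P → u P a]
uuuuuPaaaaa ⇒ uuuuuuPaaaaaa   [P → u P a]
uuuuuuPaaaaaa ⇒ uuuuuuuaaaaaaa   [P → u a]

P ⇒ uPa ⇒ uuPaa ⇒ uuuPaaa ⇒ uuuuPaaaa ⇒ uuuuuPaaaaa ⇒ uuuuuuPaaaaaa ⇒ uuuuuuuaaaaaaa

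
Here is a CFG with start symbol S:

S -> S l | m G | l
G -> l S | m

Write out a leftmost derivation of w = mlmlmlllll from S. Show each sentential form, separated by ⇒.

S ⇒ mG ⇒ mlS ⇒ mlSl ⇒ mlmGl ⇒ mlmlSl ⇒ mlmlSll ⇒ mlmlmGll ⇒ mlmlmlSll ⇒ mlmlmlSlll ⇒ mlmlmlllll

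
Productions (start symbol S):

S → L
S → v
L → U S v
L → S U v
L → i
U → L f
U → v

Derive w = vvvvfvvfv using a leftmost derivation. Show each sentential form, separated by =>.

S => L   [S → L]
L => SUv   [L → S U v]
SUv => vUv   [S → v]
vUv => vLfv   [U → L f]
vLfv => vUSvfv   [L → U S v]
vUSvfv => vLfSvfv   [U → L f]
vLfSvfv => vSUvfSvfv   [L → S U v]
vSUvfSvfv => vvUvfSvfv   [S → v]
vvUvfSvfv => vvvvfSvfv   [U → v]
vvvvfSvfv => vvvvfvvfv   [S → v]

S => L => SUv => vUv => vLfv => vUSvfv => vLfSvfv => vSUvfSvfv => vvUvfSvfv => vvvvfSvfv => vvvvfvvfv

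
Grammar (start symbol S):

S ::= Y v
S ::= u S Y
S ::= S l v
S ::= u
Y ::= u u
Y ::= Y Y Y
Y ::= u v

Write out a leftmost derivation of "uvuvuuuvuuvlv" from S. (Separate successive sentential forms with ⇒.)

S ⇒ Slv   [S ::= S l v]
Slv ⇒ Yvlv   [S ::= Y v]
Yvlv ⇒ YYYvlv   [Y ::= Y Y Y]
YYYvlv ⇒ uvYYvlv   [Y ::= u v]
uvYYvlv ⇒ uvYYYYvlv   [Y ::= Y Y Y]
uvYYYYvlv ⇒ uvuvYYYvlv   [Y ::= u v]
uvuvYYYvlv ⇒ uvuvuuYYvlv   [Y ::= u u]
uvuvuuYYvlv ⇒ uvuvuuuvYvlv   [Y ::= u v]
uvuvuuuvYvlv ⇒ uvuvuuuvuuvlv   [Y ::= u u]

S ⇒ Slv ⇒ Yvlv ⇒ YYYvlv ⇒ uvYYvlv ⇒ uvYYYYvlv ⇒ uvuvYYYvlv ⇒ uvuvuuYYvlv ⇒ uvuvuuuvYvlv ⇒ uvuvuuuvuuvlv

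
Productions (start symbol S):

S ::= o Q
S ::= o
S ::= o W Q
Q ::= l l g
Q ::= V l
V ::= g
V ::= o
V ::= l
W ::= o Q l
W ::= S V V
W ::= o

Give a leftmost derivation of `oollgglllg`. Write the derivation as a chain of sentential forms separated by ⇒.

S⇒oWQ⇒oSVVQ⇒ooQVVQ⇒oollgVVQ⇒oollggVQ⇒oollgglQ⇒oollgglllg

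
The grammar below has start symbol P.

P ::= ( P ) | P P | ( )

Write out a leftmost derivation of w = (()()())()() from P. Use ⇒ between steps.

P ⇒ PP   [P ::= P P]
PP ⇒ PPP   [P ::= P P]
PPP ⇒ (P)PP   [P ::= ( P )]
(P)PP ⇒ (PP)PP   [P ::= P P]
(PP)PP ⇒ (PPP)PP   [P ::= P P]
(PPP)PP ⇒ (()PP)PP   [P ::= ( )]
(()PP)PP ⇒ (()()P)PP   [P ::= ( )]
(()()P)PP ⇒ (()()())PP   [P ::= ( )]
(()()())PP ⇒ (()()())()P   [P ::= ( )]
(()()())()P ⇒ (()()())()()   [P ::= ( )]

P ⇒ PP ⇒ PPP ⇒ (P)PP ⇒ (PP)PP ⇒ (PPP)PP ⇒ (()PP)PP ⇒ (()()P)PP ⇒ (()()())PP ⇒ (()()())()P ⇒ (()()())()()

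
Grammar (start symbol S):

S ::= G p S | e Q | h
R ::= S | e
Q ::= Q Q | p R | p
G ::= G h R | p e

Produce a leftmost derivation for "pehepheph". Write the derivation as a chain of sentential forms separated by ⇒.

S ⇒ GpS   [S ::= G p S]
GpS ⇒ GhRpS   [G ::= G h R]
GhRpS ⇒ GhRhRpS   [G ::= G h R]
GhRhRpS ⇒ pehRhRpS   [G ::= p e]
pehRhRpS ⇒ pehShRpS   [R ::= S]
pehShRpS ⇒ peheQhRpS   [S ::= e Q]
peheQhRpS ⇒ pehephRpS   [Q ::= p]
pehephRpS ⇒ pehephepS   [R ::= e]
pehephepS ⇒ pehepheph   [S ::= h]

S ⇒ GpS ⇒ GhRpS ⇒ GhRhRpS ⇒ pehRhRpS ⇒ pehShRpS ⇒ peheQhRpS ⇒ pehephRpS ⇒ pehephepS ⇒ pehepheph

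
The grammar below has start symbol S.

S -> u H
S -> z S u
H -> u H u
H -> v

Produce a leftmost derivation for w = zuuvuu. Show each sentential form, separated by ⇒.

S ⇒ zSu   [S -> z S u]
zSu ⇒ zuHu   [S -> u H]
zuHu ⇒ zuuHuu   [H -> u H u]
zuuHuu ⇒ zuuvuu   [H -> v]

S⇒zSu⇒zuHu⇒zuuHuu⇒zuuvuu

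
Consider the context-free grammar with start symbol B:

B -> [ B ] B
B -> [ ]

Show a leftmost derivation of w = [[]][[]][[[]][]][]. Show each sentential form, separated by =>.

B => [B]B => [[]]B => [[]][B]B => [[]][[]]B => [[]][[]][B]B => [[]][[]][[B]B]B => [[]][[]][[[]]B]B => [[]][[]][[[]][]]B => [[]][[]][[[]][]][]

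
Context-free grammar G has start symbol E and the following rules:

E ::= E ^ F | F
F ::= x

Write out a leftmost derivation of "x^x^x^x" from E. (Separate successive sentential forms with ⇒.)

E ⇒ E^F   [E ::= E ^ F]
E^F ⇒ E^F^F   [E ::= E ^ F]
E^F^F ⇒ E^F^F^F   [E ::= E ^ F]
E^F^F^F ⇒ F^F^F^F   [E ::= F]
F^F^F^F ⇒ x^F^F^F   [F ::= x]
x^F^F^F ⇒ x^x^F^F   [F ::= x]
x^x^F^F ⇒ x^x^x^F   [F ::= x]
x^x^x^F ⇒ x^x^x^x   [F ::= x]

E⇒E^F⇒E^F^F⇒E^F^F^F⇒F^F^F^F⇒x^F^F^F⇒x^x^F^F⇒x^x^x^F⇒x^x^x^x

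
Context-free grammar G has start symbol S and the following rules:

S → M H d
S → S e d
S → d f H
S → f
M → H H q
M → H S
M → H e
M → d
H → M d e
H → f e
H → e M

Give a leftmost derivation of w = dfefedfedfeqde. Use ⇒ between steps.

S ⇒ dfH   [S → d f H]
dfH ⇒ dfeM   [H → e M]
dfeM ⇒ dfeHS   [M → H S]
dfeHS ⇒ dfefeS   [H → f e]
dfefeS ⇒ dfefedfH   [S → d f H]
dfefedfH ⇒ dfefedfMde   [H → M d e]
dfefedfMde ⇒ dfefedfHHqde   [M → H H q]
dfefedfHHqde ⇒ dfefedfeMHqde   [H → e M]
dfefedfeMHqde ⇒ dfefedfedHqde   [M → d]
dfefedfedHqde ⇒ dfefedfedfeqde   [H → f e]

S⇒dfH⇒dfeM⇒dfeHS⇒dfefeS⇒dfefedfH⇒dfefedfMde⇒dfefedfHHqde⇒dfefedfeMHqde⇒dfefedfedHqde⇒dfefedfedfeqde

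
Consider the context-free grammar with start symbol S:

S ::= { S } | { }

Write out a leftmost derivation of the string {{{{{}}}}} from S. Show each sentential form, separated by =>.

S => {S} => {{S}} => {{{S}}} => {{{{S}}}} => {{{{{}}}}}

S => {S}   [S ::= { S }]
{S} => {{S}}   [S ::= { S }]
{{S}} => {{{S}}}   [S ::= { S }]
{{{S}}} => {{{{S}}}}   [S ::= { S }]
{{{{S}}}} => {{{{{}}}}}   [S ::= { }]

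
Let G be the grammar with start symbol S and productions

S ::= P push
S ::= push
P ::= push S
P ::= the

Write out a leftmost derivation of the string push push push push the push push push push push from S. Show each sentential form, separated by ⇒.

S ⇒ P push   [S ::= P push]
P push ⇒ push S push   [P ::= push S]
push S push ⇒ push P push push   [S ::= P push]
push P push push ⇒ push push S push push   [P ::= push S]
push push S push push ⇒ push push P push push push   [S ::= P push]
push push P push push push ⇒ push push push S push push push   [P ::= push S]
push push push S push push push ⇒ push push push P push push push push   [S ::= P push]
push push push P push push push push ⇒ push push push push S push push push push   [P ::= push S]
push push push push S push push push push ⇒ push push push push P push push push push push   [S ::= P push]
push push push push P push push push push push ⇒ push push push push the push push push push push   [P ::= the]

S ⇒ P push ⇒ push S push ⇒ push P push push ⇒ push push S push push ⇒ push push P push push push ⇒ push push push S push push push ⇒ push push push P push push push push ⇒ push push push push S push push push push ⇒ push push push push P push push push push push ⇒ push push push push the push push push push push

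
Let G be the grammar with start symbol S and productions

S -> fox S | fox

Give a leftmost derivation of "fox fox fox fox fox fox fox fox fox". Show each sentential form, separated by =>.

S => fox S => fox fox S => fox fox fox S => fox fox fox fox S => fox fox fox fox fox S => fox fox fox fox fox fox S => fox fox fox fox fox fox fox S => fox fox fox fox fox fox fox fox S => fox fox fox fox fox fox fox fox fox

S => fox S   [S -> fox S]
fox S => fox fox S   [S -> fox S]
fox fox S => fox fox fox S   [S -> fox S]
fox fox fox S => fox fox fox fox S   [S -> fox S]
fox fox fox fox S => fox fox fox fox fox S   [S -> fox S]
fox fox fox fox fox S => fox fox fox fox fox fox S   [S -> fox S]
fox fox fox fox fox fox S => fox fox fox fox fox fox fox S   [S -> fox S]
fox fox fox fox fox fox fox S => fox fox fox fox fox fox fox fox S   [S -> fox S]
fox fox fox fox fox fox fox fox S => fox fox fox fox fox fox fox fox fox   [S -> fox]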